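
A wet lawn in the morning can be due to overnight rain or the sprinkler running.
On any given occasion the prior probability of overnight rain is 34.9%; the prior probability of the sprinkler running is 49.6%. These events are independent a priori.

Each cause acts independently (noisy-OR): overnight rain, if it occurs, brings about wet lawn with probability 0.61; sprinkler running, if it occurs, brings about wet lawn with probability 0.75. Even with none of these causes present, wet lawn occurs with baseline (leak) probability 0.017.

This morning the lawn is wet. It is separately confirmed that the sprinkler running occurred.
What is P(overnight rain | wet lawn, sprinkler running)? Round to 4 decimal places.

Under noisy-OR, P(wet lawn | causes) = 1 − (1−0.017)·∏(1−qᵢ) over the active causes.
Sum P(wet lawn|·) weighted by the priors over both values of overnight rain:
  P(wet lawn | sprinkler running) = 0.75425×0.651 + 0.904157×0.349
        = 0.491017 + 0.315551 = 0.806568
Keeping only the overnight rain-present terms gives 0.315551, so
  P(overnight rain | wet lawn, sprinkler running) = 0.315551 / 0.806568 ≈ 0.3912

P(overnight rain | wet lawn, sprinkler running) ≈ 0.3912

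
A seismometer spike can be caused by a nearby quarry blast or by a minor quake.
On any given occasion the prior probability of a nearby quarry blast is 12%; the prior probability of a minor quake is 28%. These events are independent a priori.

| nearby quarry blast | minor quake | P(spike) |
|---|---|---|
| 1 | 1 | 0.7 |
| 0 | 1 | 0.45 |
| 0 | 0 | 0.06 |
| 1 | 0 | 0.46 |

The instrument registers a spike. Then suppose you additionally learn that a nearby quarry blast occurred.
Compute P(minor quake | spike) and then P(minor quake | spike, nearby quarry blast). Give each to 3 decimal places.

P(minor quake | spike) ≈ 0.633; P(minor quake | spike, nearby quarry blast) ≈ 0.372

P(spike) = 0.06×0.88×0.72 + 0.45×0.88×0.28 + 0.46×0.12×0.72 + 0.7×0.12×0.28 = 0.038016 + 0.110880 + 0.039744 + 0.023520 = 0.212160
Restricting to configurations with minor quake present: 0.110880 + 0.023520 = 0.134400.
P(minor quake | spike) = 0.134400 / 0.212160 ≈ 0.633

With the extra evidence:
Weight on minor quake=true, given the evidence: 0.7×0.28 = 0.196000
The normalizing constant is 0.46×0.72 + 0.7×0.28 = 0.527200
P(minor quake | spike, nearby quarry blast) = 0.196000/0.527200 ≈ 0.372
The drop from 0.633 to 0.372 is the explaining-away (discounting) effect.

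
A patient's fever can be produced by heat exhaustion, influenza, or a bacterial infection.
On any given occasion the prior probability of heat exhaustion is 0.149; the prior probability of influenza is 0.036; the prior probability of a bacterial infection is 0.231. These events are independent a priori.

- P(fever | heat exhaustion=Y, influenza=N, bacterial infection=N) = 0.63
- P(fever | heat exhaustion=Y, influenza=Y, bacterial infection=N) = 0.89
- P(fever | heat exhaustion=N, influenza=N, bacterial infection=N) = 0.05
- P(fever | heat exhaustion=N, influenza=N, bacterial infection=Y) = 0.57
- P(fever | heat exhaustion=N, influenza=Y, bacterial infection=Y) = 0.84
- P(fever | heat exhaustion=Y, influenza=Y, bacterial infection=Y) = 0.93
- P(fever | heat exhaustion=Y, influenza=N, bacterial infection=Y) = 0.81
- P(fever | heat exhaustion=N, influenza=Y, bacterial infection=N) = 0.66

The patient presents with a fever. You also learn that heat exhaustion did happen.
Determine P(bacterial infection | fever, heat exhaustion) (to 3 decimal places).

P(bacterial infection | fever, heat exhaustion) ≈ 0.277

Sum P(fever|·) weighted by the priors over the 4 (influenza, bacterial infection) configurations:
  P(fever | heat exhaustion) = 0.63×0.964×0.769 + 0.81×0.964×0.231 + 0.89×0.036×0.769 + 0.93×0.036×0.231
        = 0.467029 + 0.180374 + 0.024639 + 0.007734 = 0.679776
Keeping only the bacterial infection-present terms gives 0.188108, so
  P(bacterial infection | fever, heat exhaustion) = 0.188108 / 0.679776 ≈ 0.277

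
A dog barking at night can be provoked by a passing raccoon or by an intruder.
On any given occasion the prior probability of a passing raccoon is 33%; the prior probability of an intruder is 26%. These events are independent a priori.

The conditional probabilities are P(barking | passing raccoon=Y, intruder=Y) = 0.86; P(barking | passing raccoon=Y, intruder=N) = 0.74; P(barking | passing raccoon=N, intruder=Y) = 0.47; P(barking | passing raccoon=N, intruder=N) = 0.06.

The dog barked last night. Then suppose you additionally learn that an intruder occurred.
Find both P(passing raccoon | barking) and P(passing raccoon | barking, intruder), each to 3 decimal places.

P(passing raccoon | barking) ≈ 0.695; P(passing raccoon | barking, intruder) ≈ 0.474

Numerator (weight on configurations with passing raccoon): 0.180708 + 0.073788 = 0.254496
The normalizing constant is 0.06×0.67×0.74 + 0.47×0.67×0.26 + 0.74×0.33×0.74 + 0.86×0.33×0.26 = 0.366118
Posterior = 0.254496 / 0.366118 ≈ 0.695

Now condition on the additional information:
For the numerator, keep only passing raccoon=true terms: 0.86·0.33 = 0.283800
Denominator P(barking | intruder): 0.47·0.67 + 0.86·0.33 = 0.598700
Posterior = 0.283800 / 0.598700 ≈ 0.474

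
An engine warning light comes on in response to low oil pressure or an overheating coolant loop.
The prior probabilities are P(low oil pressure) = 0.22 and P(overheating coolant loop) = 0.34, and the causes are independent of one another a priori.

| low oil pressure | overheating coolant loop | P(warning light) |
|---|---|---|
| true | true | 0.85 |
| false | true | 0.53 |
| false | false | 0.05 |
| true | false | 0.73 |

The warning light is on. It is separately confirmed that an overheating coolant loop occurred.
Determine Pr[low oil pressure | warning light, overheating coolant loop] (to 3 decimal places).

Pr[low oil pressure | warning light, overheating coolant loop] ≈ 0.311

By total probability over both values of low oil pressure:
  P(warning light | overheating coolant loop) = 0.53×0.78 + 0.85×0.22
        = 0.413400 + 0.187000 = 0.600400
The terms with low oil pressure present sum to 0.187000, so
  P(low oil pressure | warning light, overheating coolant loop) = 0.187000 / 0.600400 ≈ 0.311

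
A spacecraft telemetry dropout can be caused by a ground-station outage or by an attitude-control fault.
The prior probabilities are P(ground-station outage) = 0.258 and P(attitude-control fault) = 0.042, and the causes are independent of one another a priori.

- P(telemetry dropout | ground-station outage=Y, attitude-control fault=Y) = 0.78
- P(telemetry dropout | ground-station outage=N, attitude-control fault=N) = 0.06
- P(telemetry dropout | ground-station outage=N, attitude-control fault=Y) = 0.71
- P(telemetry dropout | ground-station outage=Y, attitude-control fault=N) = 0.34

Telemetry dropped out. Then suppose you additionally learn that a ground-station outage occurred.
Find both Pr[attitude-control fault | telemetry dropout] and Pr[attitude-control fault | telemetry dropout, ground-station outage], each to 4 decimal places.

Enumerate the 4 (ground-station outage, attitude-control fault) configurations and weight by the priors:
  P(telemetry dropout) = 0.06·0.742·0.958 + 0.71·0.742·0.042 + 0.34·0.258·0.958 + 0.78·0.258·0.042
        = 0.042650 + 0.022126 + 0.084036 + 0.008452 = 0.157264
The terms with attitude-control fault present sum to 0.030578, so
  P(attitude-control fault | telemetry dropout) = 0.030578 / 0.157264 ≈ 0.1944

Now condition on the additional information:
Sum P(telemetry dropout|·) weighted by the priors over both values of attitude-control fault:
  P(telemetry dropout | ground-station outage) = 0.34×0.958 + 0.78×0.042
        = 0.325720 + 0.032760 = 0.358480
The terms with attitude-control fault present sum to 0.032760, so
  P(attitude-control fault | telemetry dropout, ground-station outage) = 0.032760 / 0.358480 ≈ 0.0914

Pr[attitude-control fault | telemetry dropout] ≈ 0.1944; Pr[attitude-control fault | telemetry dropout, ground-station outage] ≈ 0.0914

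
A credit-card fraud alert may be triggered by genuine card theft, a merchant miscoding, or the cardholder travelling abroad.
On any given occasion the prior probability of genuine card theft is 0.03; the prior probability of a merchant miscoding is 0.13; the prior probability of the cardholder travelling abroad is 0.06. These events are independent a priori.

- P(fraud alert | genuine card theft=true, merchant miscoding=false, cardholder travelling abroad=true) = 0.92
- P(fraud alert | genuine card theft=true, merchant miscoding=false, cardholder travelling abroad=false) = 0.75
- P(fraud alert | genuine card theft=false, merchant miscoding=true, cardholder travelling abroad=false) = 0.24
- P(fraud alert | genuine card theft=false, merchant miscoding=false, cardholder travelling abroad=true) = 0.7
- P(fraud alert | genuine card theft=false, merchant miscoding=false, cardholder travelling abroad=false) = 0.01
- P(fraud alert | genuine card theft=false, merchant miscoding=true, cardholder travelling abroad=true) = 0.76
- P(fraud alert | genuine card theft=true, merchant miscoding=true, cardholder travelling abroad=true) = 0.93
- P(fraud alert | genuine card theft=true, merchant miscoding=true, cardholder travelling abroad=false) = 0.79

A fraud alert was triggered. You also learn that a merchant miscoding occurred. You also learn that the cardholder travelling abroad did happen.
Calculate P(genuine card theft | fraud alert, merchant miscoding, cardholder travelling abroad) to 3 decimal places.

Weight on genuine card theft=true, given the evidence: 0.93*0.03 = 0.027900
The normalizing constant is 0.76*0.97 + 0.93*0.03 = 0.765100
P(genuine card theft | fraud alert, merchant miscoding, cardholder travelling abroad) = 0.027900/0.765100 ≈ 0.036

P(genuine card theft | fraud alert, merchant miscoding, cardholder travelling abroad) ≈ 0.036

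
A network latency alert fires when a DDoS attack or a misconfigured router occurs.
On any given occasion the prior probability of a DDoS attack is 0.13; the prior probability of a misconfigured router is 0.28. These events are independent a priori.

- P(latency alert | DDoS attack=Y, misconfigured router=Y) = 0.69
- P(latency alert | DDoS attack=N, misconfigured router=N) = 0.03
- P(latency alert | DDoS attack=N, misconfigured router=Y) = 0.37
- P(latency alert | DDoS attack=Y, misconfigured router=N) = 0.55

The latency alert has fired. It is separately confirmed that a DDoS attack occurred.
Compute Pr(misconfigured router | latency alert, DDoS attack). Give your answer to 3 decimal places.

Weight on misconfigured router=true, given the evidence: 0.69×0.28 = 0.193200
Normalizer over all consistent configurations: 0.55×0.72 + 0.69×0.28 = 0.589200
Posterior = 0.193200 / 0.589200 ≈ 0.328

Pr(misconfigured router | latency alert, DDoS attack) ≈ 0.328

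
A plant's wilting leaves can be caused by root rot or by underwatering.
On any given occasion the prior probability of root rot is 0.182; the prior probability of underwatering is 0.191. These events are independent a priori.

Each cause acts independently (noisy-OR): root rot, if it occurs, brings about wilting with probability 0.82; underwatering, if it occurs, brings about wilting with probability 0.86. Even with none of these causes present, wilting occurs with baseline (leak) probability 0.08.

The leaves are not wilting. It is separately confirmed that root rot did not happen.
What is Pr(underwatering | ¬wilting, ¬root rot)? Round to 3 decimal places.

Under noisy-OR, P(wilting | causes) = 1 − (1−0.08)·∏(1−qᵢ) over the active causes.
Enumerate both values of underwatering and weight by the priors:
  P(¬wilting | ¬root rot) = 0.92×0.809 + 0.1288×0.191
        = 0.744280 + 0.024601 = 0.768881
Keeping only the underwatering-present terms gives 0.024601, so
  P(underwatering | ¬wilting, ¬root rot) = 0.024601 / 0.768881 ≈ 0.032

Pr(underwatering | ¬wilting, ¬root rot) ≈ 0.032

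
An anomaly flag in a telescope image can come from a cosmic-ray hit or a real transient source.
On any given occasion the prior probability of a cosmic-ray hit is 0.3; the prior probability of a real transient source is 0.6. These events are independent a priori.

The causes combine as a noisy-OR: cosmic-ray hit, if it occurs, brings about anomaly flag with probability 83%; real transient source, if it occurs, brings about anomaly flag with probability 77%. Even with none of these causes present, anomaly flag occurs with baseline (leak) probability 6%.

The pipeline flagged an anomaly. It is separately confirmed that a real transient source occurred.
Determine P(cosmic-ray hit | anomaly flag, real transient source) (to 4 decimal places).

P(cosmic-ray hit | anomaly flag, real transient source) ≈ 0.3450

Under noisy-OR, P(anomaly flag | causes) = 1 − (1−0.06)·∏(1−qᵢ) over the active causes.
P(anomaly flag | real transient source) = 0.7838*0.7 + 0.963246*0.3 = 0.548660 + 0.288974 = 0.837634
Of this, 0.288974 comes from 0.963246*0.3 (the cosmic-ray hit=true cases).
P(cosmic-ray hit | anomaly flag, real transient source) = 0.288974 / 0.837634 ≈ 0.3450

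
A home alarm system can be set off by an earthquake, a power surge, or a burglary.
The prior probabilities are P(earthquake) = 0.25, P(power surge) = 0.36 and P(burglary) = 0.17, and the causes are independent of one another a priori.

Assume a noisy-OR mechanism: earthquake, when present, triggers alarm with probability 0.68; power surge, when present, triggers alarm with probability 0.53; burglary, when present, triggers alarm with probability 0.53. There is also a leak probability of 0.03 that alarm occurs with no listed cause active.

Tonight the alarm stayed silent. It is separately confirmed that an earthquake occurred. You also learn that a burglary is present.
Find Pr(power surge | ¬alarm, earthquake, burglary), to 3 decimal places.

Pr(power surge | ¬alarm, earthquake, burglary) ≈ 0.209

Under noisy-OR, P(alarm | causes) = 1 − (1−0.03)·∏(1−qᵢ) over the active causes.
Sum P(¬alarm|·) weighted by the priors over both values of power surge:
  P(¬alarm | earthquake, burglary) = 0.145888*0.64 + 0.068567*0.36
        = 0.093368 + 0.024684 = 0.118052
The terms with power surge present sum to 0.024684, so
  P(power surge | ¬alarm, earthquake, burglary) = 0.024684 / 0.118052 ≈ 0.209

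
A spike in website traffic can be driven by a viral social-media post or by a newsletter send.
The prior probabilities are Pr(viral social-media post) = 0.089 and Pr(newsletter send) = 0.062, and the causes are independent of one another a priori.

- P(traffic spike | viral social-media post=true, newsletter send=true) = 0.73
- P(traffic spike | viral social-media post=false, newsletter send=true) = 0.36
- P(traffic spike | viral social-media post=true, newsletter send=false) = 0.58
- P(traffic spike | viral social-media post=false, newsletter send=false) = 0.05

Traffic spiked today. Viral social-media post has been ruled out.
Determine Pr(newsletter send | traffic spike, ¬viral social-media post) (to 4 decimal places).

P(traffic spike | ¬viral social-media post) = 0.05×0.938 + 0.36×0.062 = 0.046900 + 0.022320 = 0.069220
Restricting to configurations with newsletter send present: 0.36×0.062 = 0.022320.
P(newsletter send | traffic spike, ¬viral social-media post) = 0.022320 / 0.069220 ≈ 0.3225

Pr(newsletter send | traffic spike, ¬viral social-media post) ≈ 0.3225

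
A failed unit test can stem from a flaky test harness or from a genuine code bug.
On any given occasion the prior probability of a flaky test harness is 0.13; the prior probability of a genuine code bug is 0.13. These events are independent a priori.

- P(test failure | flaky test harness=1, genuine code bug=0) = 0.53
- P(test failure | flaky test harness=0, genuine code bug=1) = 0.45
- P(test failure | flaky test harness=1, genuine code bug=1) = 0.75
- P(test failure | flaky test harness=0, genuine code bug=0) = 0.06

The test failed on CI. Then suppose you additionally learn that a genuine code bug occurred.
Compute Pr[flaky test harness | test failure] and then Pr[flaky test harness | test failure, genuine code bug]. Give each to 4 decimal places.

Pr[flaky test harness | test failure] ≈ 0.4299; Pr[flaky test harness | test failure, genuine code bug] ≈ 0.1994

P(test failure) = 0.06*0.87*0.87 + 0.45*0.87*0.13 + 0.53*0.13*0.87 + 0.75*0.13*0.13 = 0.045414 + 0.050895 + 0.059943 + 0.012675 = 0.168927
The flaky test harness-present share is 0.059943 + 0.012675 = 0.072618.
So P(flaky test harness | test failure) = 0.072618/0.168927 ≈ 0.4299.

Now also conditioning on genuine code bug=true:
Sum P(test failure|·) weighted by the priors over both values of flaky test harness:
  P(test failure | genuine code bug) = 0.45×0.87 + 0.75×0.13
        = 0.391500 + 0.097500 = 0.489000
Keeping only the flaky test harness-present terms gives 0.097500, so
  P(flaky test harness | test failure, genuine code bug) = 0.097500 / 0.489000 ≈ 0.1994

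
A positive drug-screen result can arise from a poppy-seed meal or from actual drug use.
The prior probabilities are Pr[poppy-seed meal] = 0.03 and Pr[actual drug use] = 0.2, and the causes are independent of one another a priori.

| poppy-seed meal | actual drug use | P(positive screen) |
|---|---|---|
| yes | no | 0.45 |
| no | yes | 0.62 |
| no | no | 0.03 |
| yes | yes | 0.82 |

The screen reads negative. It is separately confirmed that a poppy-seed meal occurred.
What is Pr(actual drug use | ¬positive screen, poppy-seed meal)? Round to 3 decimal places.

Weight on actual drug use=true, given the evidence: 0.18×0.2 = 0.036000
Denominator P(¬positive screen | poppy-seed meal): 0.55×0.8 + 0.18×0.2 = 0.476000
P(actual drug use | ¬positive screen, poppy-seed meal) = 0.036000/0.476000 ≈ 0.076

Pr(actual drug use | ¬positive screen, poppy-seed meal) ≈ 0.076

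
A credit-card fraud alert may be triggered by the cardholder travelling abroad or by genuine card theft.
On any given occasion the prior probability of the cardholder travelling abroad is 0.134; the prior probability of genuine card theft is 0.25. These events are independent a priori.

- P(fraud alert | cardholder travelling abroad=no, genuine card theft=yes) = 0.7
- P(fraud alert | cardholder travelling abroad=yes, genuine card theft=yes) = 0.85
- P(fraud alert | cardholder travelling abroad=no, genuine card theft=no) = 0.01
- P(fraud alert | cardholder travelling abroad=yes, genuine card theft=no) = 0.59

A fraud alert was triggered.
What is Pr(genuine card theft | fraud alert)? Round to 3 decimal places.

P(fraud alert) = 0.01·0.866·0.75 + 0.7·0.866·0.25 + 0.59·0.134·0.75 + 0.85·0.134·0.25 = 0.006495 + 0.151550 + 0.059295 + 0.028475 = 0.245815
The genuine card theft-present share is 0.151550 + 0.028475 = 0.180025.
Hence the posterior is 0.180025/0.245815 ≈ 0.732.

Pr(genuine card theft | fraud alert) ≈ 0.732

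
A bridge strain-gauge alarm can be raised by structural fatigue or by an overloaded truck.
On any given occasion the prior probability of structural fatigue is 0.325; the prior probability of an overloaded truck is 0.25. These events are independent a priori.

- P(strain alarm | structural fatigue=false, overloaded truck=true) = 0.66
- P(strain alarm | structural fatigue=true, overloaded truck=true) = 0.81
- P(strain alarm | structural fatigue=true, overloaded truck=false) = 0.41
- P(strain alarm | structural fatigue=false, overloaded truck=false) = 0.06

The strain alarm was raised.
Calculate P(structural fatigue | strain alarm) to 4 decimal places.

Enumerate the 4 (structural fatigue, overloaded truck) configurations and weight by the priors:
  P(strain alarm) = 0.06*0.675*0.75 + 0.66*0.675*0.25 + 0.41*0.325*0.75 + 0.81*0.325*0.25
        = 0.030375 + 0.111375 + 0.099938 + 0.065813 = 0.307501
Keeping only the structural fatigue-present terms gives 0.165751, so
  P(structural fatigue | strain alarm) = 0.165751 / 0.307501 ≈ 0.5390

P(structural fatigue | strain alarm) ≈ 0.5390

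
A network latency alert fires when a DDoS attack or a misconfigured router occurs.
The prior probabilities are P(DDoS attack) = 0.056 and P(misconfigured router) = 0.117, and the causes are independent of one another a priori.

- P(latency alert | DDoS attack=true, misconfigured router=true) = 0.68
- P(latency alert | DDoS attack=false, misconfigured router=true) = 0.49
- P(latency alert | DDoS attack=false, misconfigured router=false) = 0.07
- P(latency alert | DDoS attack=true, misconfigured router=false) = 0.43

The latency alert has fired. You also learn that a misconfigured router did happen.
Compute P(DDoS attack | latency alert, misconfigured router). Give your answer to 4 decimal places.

P(DDoS attack | latency alert, misconfigured router) ≈ 0.0761

For the numerator, keep only DDoS attack=true terms: 0.68·0.056 = 0.038080
Normalizer over all consistent configurations: 0.49·0.944 + 0.68·0.056 = 0.500640
Posterior = 0.038080 / 0.500640 ≈ 0.0761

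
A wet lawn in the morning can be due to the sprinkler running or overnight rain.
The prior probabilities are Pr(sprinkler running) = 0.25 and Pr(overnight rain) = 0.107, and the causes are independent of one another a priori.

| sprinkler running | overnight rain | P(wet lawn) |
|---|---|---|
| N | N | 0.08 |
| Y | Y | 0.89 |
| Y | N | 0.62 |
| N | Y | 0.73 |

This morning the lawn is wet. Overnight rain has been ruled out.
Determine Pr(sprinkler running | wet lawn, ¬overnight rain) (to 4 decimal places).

Pr(sprinkler running | wet lawn, ¬overnight rain) ≈ 0.7209

By total probability over both values of sprinkler running:
  P(wet lawn | ¬overnight rain) = 0.08*0.75 + 0.62*0.25
        = 0.060000 + 0.155000 = 0.215000
The terms with sprinkler running present sum to 0.155000, so
  P(sprinkler running | wet lawn, ¬overnight rain) = 0.155000 / 0.215000 ≈ 0.7209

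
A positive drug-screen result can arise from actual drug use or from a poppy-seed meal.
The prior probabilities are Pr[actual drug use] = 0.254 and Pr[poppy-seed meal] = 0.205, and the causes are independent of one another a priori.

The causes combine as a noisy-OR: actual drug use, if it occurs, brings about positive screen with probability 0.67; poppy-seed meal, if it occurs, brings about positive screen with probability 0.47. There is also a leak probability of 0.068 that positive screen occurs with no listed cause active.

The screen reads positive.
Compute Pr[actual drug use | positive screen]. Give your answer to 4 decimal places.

Pr[actual drug use | positive screen] ≈ 0.6091

Under noisy-OR, P(positive screen | causes) = 1 − (1−0.068)·∏(1−qᵢ) over the active causes.
P(positive screen) = 0.068·0.746·0.795 + 0.50604·0.746·0.205 + 0.69244·0.254·0.795 + 0.836993·0.254·0.205 = 0.040329 + 0.077389 + 0.139824 + 0.043582 = 0.301124
Restricting to configurations with actual drug use present: 0.139824 + 0.043582 = 0.183406.
So P(actual drug use | positive screen) = 0.183406/0.301124 ≈ 0.6091.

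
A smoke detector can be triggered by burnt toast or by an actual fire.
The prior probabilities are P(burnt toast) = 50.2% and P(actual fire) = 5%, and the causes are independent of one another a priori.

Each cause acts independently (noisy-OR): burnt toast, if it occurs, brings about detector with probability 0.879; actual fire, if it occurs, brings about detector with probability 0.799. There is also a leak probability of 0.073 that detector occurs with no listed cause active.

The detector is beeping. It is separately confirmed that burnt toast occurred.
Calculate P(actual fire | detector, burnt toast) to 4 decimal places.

Under noisy-OR, P(detector | causes) = 1 − (1−0.073)·∏(1−qᵢ) over the active causes.
By total probability over both values of actual fire:
  P(detector | burnt toast) = 0.887833×0.95 + 0.977454×0.05
        = 0.843441 + 0.048873 = 0.892314
Keeping only the actual fire-present terms gives 0.048873, so
  P(actual fire | detector, burnt toast) = 0.048873 / 0.892314 ≈ 0.0548

P(actual fire | detector, burnt toast) ≈ 0.0548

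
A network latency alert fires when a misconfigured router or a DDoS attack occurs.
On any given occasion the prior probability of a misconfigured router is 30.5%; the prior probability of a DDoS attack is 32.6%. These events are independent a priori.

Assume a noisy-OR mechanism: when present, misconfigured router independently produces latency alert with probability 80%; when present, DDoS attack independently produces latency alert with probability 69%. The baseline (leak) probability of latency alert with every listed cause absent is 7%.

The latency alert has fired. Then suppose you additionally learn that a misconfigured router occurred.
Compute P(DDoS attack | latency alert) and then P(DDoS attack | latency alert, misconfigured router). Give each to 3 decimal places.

Under noisy-OR, P(latency alert | causes) = 1 − (1−0.07)·∏(1−qᵢ) over the active causes.
P(latency alert) = 0.07×0.695×0.674 + 0.7117×0.695×0.326 + 0.814×0.305×0.674 + 0.94234×0.305×0.326 = 0.032790 + 0.161250 + 0.167334 + 0.093697 = 0.455071
The DDoS attack-present share is 0.161250 + 0.093697 = 0.254947.
So P(DDoS attack | latency alert) = 0.254947/0.455071 ≈ 0.560.

Now condition on the additional information:
By total probability over both values of DDoS attack:
  P(latency alert | misconfigured router) = 0.814·0.674 + 0.94234·0.326
        = 0.548636 + 0.307203 = 0.855839
Configurations with DDoS attack contribute 0.307203, so
  P(DDoS attack | latency alert, misconfigured router) = 0.307203 / 0.855839 ≈ 0.359
The drop from 0.560 to 0.359 is the explaining-away (discounting) effect.

P(DDoS attack | latency alert) ≈ 0.560; P(DDoS attack | latency alert, misconfigured router) ≈ 0.359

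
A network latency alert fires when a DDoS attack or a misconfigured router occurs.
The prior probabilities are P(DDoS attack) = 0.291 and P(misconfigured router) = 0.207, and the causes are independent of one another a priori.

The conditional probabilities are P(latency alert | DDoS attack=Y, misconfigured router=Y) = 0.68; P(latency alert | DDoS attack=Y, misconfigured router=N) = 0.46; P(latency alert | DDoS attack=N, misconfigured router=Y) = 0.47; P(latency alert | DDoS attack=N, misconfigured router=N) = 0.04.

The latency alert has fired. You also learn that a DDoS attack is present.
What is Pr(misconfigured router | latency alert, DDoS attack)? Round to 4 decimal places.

Pr(misconfigured router | latency alert, DDoS attack) ≈ 0.2784

Weight on misconfigured router=true, given the evidence: 0.68×0.207 = 0.140760
Denominator P(latency alert | DDoS attack): 0.46×0.793 + 0.68×0.207 = 0.505540
P(misconfigured router | latency alert, DDoS attack) = 0.140760/0.505540 ≈ 0.2784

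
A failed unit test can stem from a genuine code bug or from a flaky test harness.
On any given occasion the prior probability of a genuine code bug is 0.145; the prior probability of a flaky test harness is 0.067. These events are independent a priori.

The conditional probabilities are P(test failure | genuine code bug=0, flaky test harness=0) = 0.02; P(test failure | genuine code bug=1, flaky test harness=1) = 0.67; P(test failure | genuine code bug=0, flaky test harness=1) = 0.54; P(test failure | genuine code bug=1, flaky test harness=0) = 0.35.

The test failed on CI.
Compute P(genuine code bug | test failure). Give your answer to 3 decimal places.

P(genuine code bug | test failure) ≈ 0.535

Weight on genuine code bug=true, given the evidence: 0.047350 + 0.006509 = 0.053859
Normalizer over all consistent configurations: 0.02×0.855×0.933 + 0.54×0.855×0.067 + 0.35×0.145×0.933 + 0.67×0.145×0.067 = 0.100747
Posterior = 0.053859 / 0.100747 ≈ 0.535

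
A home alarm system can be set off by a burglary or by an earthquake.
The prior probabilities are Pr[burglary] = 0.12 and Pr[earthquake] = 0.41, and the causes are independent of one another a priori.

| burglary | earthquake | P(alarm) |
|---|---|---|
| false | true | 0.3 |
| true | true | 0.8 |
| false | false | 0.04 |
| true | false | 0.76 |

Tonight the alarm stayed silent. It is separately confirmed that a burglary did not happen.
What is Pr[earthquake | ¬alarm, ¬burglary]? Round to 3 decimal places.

Weight on earthquake=true, given the evidence: 0.7×0.41 = 0.287000
Denominator P(¬alarm | ¬burglary): 0.96×0.59 + 0.7×0.41 = 0.853400
Posterior = 0.287000 / 0.853400 ≈ 0.336

Pr[earthquake | ¬alarm, ¬burglary] ≈ 0.336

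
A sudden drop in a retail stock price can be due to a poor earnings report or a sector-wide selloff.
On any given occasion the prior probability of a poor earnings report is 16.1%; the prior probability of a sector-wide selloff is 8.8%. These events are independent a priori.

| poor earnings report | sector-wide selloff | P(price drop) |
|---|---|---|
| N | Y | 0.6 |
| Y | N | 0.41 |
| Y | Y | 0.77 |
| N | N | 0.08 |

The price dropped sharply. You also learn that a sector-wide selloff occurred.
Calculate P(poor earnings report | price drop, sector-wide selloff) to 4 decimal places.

Enumerate both values of poor earnings report and weight by the priors:
  P(price drop | sector-wide selloff) = 0.6*0.839 + 0.77*0.161
        = 0.503400 + 0.123970 = 0.627370
Configurations with poor earnings report contribute 0.123970, so
  P(poor earnings report | price drop, sector-wide selloff) = 0.123970 / 0.627370 ≈ 0.1976

P(poor earnings report | price drop, sector-wide selloff) ≈ 0.1976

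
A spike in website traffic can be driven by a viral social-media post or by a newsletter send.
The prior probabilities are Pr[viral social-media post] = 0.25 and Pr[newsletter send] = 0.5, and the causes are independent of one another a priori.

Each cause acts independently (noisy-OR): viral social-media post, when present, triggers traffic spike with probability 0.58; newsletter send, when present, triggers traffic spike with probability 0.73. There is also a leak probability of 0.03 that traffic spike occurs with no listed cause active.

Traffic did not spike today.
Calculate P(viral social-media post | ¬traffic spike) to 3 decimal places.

P(viral social-media post | ¬traffic spike) ≈ 0.123

Under noisy-OR, P(traffic spike | causes) = 1 − (1−0.03)·∏(1−qᵢ) over the active causes.
P(¬traffic spike) = 0.97*0.75*0.5 + 0.2619*0.75*0.5 + 0.4074*0.25*0.5 + 0.109998*0.25*0.5 = 0.363750 + 0.098213 + 0.050925 + 0.013750 = 0.526638
The viral social-media post-present share is 0.050925 + 0.013750 = 0.064675.
P(viral social-media post | ¬traffic spike) = 0.064675 / 0.526638 ≈ 0.123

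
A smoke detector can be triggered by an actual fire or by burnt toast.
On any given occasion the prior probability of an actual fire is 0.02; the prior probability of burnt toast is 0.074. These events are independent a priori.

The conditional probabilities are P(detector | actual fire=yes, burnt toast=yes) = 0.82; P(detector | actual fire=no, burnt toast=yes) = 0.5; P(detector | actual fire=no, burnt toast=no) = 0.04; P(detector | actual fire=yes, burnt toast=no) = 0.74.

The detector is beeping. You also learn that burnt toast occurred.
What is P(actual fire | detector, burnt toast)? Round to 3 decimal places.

P(actual fire | detector, burnt toast) ≈ 0.032

Weight on actual fire=true, given the evidence: 0.82·0.02 = 0.016400
Denominator P(detector | burnt toast): 0.5·0.98 + 0.82·0.02 = 0.506400
P(actual fire | detector, burnt toast) = 0.016400/0.506400 ≈ 0.032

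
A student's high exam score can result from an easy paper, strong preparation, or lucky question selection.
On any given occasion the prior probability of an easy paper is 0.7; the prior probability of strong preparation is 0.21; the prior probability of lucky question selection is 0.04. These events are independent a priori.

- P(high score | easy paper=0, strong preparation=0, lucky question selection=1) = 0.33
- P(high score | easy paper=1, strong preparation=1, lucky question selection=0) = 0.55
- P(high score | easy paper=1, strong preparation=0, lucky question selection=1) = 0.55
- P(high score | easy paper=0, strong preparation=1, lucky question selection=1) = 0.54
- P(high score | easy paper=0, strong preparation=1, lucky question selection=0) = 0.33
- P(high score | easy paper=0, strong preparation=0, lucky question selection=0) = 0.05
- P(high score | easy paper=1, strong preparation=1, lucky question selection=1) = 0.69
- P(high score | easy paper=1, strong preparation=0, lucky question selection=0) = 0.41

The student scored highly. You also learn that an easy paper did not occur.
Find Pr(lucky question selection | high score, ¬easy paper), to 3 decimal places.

P(high score | ¬easy paper) = 0.05×0.79×0.96 + 0.33×0.79×0.04 + 0.33×0.21×0.96 + 0.54×0.21×0.04 = 0.037920 + 0.010428 + 0.066528 + 0.004536 = 0.119412
The lucky question selection-present share is 0.010428 + 0.004536 = 0.014964.
P(lucky question selection | high score, ¬easy paper) = 0.014964 / 0.119412 ≈ 0.125

Pr(lucky question selection | high score, ¬easy paper) ≈ 0.125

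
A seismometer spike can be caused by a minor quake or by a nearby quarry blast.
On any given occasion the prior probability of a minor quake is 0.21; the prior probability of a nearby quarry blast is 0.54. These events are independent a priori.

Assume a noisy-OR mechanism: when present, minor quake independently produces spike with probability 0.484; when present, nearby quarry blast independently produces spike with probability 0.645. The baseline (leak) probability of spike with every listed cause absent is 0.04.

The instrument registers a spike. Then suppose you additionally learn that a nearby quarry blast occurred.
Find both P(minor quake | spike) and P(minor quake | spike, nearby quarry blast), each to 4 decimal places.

Under noisy-OR, P(spike | causes) = 1 − (1−0.04)·∏(1−qᵢ) over the active causes.
P(spike) = 0.04*0.79*0.46 + 0.6592*0.79*0.54 + 0.50464*0.21*0.46 + 0.824147*0.21*0.54 = 0.014536 + 0.281215 + 0.048748 + 0.093458 = 0.437957
Restricting to configurations with minor quake present: 0.048748 + 0.093458 = 0.142206.
So P(minor quake | spike) = 0.142206/0.437957 ≈ 0.3247.

Now condition on the additional information:
P(spike | nearby quarry blast) = 0.6592·0.79 + 0.824147·0.21 = 0.520768 + 0.173071 = 0.693839
The minor quake-present share is 0.824147·0.21 = 0.173071.
Hence the posterior is 0.173071/0.693839 ≈ 0.2494.
Conditioning on nearby quarry blast lowers the posterior on minor quake: the classic explaining-away effect in a common-effect structure.

P(minor quake | spike) ≈ 0.3247; P(minor quake | spike, nearby quarry blast) ≈ 0.2494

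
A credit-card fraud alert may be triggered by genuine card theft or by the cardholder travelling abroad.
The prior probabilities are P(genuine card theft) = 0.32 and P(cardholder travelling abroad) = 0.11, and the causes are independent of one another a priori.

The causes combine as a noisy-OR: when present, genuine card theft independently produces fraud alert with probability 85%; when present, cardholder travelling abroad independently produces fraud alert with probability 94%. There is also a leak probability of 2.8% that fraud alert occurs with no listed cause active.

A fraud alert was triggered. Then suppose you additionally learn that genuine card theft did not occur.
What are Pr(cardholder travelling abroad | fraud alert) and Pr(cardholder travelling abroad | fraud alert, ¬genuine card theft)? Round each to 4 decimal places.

Pr(cardholder travelling abroad | fraud alert) ≈ 0.2881; Pr(cardholder travelling abroad | fraud alert, ¬genuine card theft) ≈ 0.8061

Under noisy-OR, P(fraud alert | causes) = 1 − (1−0.028)·∏(1−qᵢ) over the active causes.
Numerator (weight on configurations with cardholder travelling abroad): 0.070438 + 0.034892 = 0.105330
Denominator P(fraud alert): 0.028×0.68×0.89 + 0.94168×0.68×0.11 + 0.8542×0.32×0.89 + 0.991252×0.32×0.11 = 0.365552
Posterior = 0.105330 / 0.365552 ≈ 0.2881

With the extra evidence:
P(fraud alert | ¬genuine card theft) = 0.028×0.89 + 0.94168×0.11 = 0.024920 + 0.103585 = 0.128505
The cardholder travelling abroad-present share is 0.94168×0.11 = 0.103585.
Hence the posterior is 0.103585/0.128505 ≈ 0.8061.
Ruling out genuine card theft raises the posterior on cardholder travelling abroad — the flip side of explaining away.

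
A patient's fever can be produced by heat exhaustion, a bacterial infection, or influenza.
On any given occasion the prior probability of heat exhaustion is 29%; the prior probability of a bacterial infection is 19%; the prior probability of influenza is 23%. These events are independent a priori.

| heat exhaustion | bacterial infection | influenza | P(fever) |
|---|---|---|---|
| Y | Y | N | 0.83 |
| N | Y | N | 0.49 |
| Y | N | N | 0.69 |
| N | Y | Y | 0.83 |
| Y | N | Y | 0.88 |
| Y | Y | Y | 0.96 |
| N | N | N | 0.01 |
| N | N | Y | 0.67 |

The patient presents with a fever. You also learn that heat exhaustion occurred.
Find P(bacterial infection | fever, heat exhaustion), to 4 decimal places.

P(bacterial infection | fever, heat exhaustion) ≈ 0.2156

By total probability over the 4 (bacterial infection, influenza) configurations:
  P(fever | heat exhaustion) = 0.69·0.81·0.77 + 0.88·0.81·0.23 + 0.83·0.19·0.77 + 0.96·0.19·0.23
        = 0.430353 + 0.163944 + 0.121429 + 0.041952 = 0.757678
Configurations with bacterial infection contribute 0.163381, so
  P(bacterial infection | fever, heat exhaustion) = 0.163381 / 0.757678 ≈ 0.2156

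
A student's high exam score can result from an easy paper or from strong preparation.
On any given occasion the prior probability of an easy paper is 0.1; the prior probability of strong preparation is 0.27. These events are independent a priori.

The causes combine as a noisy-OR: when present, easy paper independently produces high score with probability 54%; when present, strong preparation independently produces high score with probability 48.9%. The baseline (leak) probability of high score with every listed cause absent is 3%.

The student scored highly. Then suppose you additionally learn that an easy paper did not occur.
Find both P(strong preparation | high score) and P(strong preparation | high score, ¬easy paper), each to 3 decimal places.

Under noisy-OR, P(high score | causes) = 1 − (1−0.03)·∏(1−qᵢ) over the active causes.
Numerator (weight on configurations with strong preparation): 0.122552 + 0.020844 = 0.143396
The normalizing constant is 0.03*0.9*0.73 + 0.50433*0.9*0.27 + 0.5538*0.1*0.73 + 0.771992*0.1*0.27 = 0.203533
Posterior = 0.143396 / 0.203533 ≈ 0.705

With the extra evidence:
P(high score | ¬easy paper) = 0.03·0.73 + 0.50433·0.27 = 0.021900 + 0.136169 = 0.158069
Restricting to configurations with strong preparation present: 0.50433·0.27 = 0.136169.
Hence the posterior is 0.136169/0.158069 ≈ 0.861.

P(strong preparation | high score) ≈ 0.705; P(strong preparation | high score, ¬easy paper) ≈ 0.861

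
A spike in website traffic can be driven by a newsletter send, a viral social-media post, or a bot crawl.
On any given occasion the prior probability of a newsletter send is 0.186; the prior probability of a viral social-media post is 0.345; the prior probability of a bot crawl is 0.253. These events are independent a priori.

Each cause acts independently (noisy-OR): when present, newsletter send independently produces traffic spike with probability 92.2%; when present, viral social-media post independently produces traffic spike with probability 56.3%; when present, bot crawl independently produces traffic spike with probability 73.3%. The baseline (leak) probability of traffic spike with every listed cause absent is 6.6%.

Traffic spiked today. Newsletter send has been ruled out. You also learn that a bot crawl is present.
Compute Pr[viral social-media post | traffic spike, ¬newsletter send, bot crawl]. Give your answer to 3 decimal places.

Under noisy-OR, P(traffic spike | causes) = 1 − (1−0.066)·∏(1−qᵢ) over the active causes.
P(traffic spike | ¬newsletter send, bot crawl) = 0.750622·0.655 + 0.891022·0.345 = 0.491657 + 0.307403 = 0.799060
Restricting to configurations with viral social-media post present: 0.891022·0.345 = 0.307403.
So P(viral social-media post | traffic spike, ¬newsletter send, bot crawl) = 0.307403/0.799060 ≈ 0.385.

Pr[viral social-media post | traffic spike, ¬newsletter send, bot crawl] ≈ 0.385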